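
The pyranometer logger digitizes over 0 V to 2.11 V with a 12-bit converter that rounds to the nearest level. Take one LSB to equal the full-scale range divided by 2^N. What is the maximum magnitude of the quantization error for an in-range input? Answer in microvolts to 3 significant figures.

Full-scale range = 2.11 V.
LSB = 2.11 V / 2^12 = 0.51514 mV.
|e|_max = LSB/2 = 258 µV.

258 µV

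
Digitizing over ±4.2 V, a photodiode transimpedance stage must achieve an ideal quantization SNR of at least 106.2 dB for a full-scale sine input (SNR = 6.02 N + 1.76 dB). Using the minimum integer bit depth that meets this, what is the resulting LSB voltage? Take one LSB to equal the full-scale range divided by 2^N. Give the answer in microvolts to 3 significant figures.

Full-scale range = 4.2 V − (-4.2 V) = 8.4 V.
6.02 N + 1.76 ≥ 106.2 gives N ≥ 17.349, so the minimum integer is 18.
One LSB is 8.4 V / 262144 = 32.0 µV.

32.0 µV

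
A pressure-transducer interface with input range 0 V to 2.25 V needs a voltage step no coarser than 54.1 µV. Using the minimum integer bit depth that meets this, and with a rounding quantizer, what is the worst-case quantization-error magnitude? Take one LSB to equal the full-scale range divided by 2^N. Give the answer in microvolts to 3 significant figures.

17.2 µV

Range is 2.25 V.
Levels needed ≥ 2.25/54.1 µV = 41590. 2^16 = 65536 suffices, so N_min = 16.
LSB = 2.25 V / 2^16 = 34.332 µV.
|e|_max = LSB/2 = 17.2 µV.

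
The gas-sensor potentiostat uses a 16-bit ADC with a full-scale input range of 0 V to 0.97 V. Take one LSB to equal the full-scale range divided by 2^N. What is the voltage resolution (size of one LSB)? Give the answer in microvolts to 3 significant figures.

14.8 µV

Range is 0.97 V.
There are 2^16 = 65536 steps.
LSB = 0.97 V / 2^16 = 14.8 µV.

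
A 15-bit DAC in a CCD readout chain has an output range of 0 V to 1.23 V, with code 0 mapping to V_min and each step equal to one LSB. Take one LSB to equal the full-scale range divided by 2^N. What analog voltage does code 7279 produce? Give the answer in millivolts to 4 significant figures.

273.2 mV

V_FS = 1.23 V. LSB = 1.23 V / 2^15.
Output = V_min + (7279/32768) × range = 0 + 0.222137 × 1.23 V
      = 0 + 0.273229 = 0.273229 V.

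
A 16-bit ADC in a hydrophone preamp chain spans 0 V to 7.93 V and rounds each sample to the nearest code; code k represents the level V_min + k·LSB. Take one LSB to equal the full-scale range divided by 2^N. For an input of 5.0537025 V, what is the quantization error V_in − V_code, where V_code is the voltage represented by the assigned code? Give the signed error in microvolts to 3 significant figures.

Range is 7.93 V. LSB = 7.93 V / 2^16 ≈ 121.0 µV.
(5.0537025 − (0)) / LSB = 5.0537025 × 65536/7.93 = 41765.3779. Nearest integer: k = 41765.
Reconstructed level: 0 + 41765 × 7.93/65536 V = 5.0536567688 V.
e = 5.0537025 − (5.0536567688) = +45.7 µV.

+45.7 µV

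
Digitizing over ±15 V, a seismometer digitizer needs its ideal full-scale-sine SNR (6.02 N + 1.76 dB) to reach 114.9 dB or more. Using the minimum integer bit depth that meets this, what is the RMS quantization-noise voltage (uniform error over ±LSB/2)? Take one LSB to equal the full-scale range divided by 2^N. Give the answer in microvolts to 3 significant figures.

16.5 µV

The full-scale span is 15 − (-15) = 30 V.
Required N = ⌈(114.9 − 1.76)/6.02⌉ = ⌈18.794⌉ = 19.
LSB = 30 V ÷ 2^19 = 30/524288 V = 57.220 µV.
σ_q = LSB/√12 = 57.220 µV/3.4641 = 16.5 µV.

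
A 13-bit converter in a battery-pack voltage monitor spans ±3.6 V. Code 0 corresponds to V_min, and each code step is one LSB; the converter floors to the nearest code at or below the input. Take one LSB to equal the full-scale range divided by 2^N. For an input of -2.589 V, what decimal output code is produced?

Span: 3.6 V − (-3.6 V) = 7.2 V. LSB = 7.2 V / 2^13 ≈ 0.8789 mV.
code = ⌊(V_in − V_min)/LSB⌋ = ⌊(V_in − V_min) × 2^13 / range⌋
     = ⌊(-2.589 − (-3.6)) × 8192 / 7.2⌋ = ⌊1.011 × 8192/7.2⌋
     = ⌊1150.293⌋ = 1150.

1150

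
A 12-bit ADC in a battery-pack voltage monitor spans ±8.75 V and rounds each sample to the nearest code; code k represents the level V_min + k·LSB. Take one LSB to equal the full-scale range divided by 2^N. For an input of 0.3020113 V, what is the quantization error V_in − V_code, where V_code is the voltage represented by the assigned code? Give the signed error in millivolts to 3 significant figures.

Full-scale range = 8.75 V − (-8.75 V) = 17.5 V. LSB = 17.5 V / 2^12 ≈ 4.272 mV.
(0.3020113 − (-8.75)) / LSB = 9.0520113 × 4096/17.5 = 2118.6879. Nearest integer: k = 2119.
V_code = V_min + k × range/2^12 = -8.75 + 2119 × 17.5/4096 = 0.3033447266 V.
V_in − V_code = 0.3020113 − (0.3033447266) = −1.33 mV.

−1.33 mV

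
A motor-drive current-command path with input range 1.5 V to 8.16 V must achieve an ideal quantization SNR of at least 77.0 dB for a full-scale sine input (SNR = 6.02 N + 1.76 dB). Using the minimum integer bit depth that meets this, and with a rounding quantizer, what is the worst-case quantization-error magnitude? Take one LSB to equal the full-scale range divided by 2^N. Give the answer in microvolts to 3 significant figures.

406 µV

The full-scale span is 8.16 − (1.5) = 6.66 V.
6.02 N + 1.76 ≥ 77.0 gives N ≥ 12.498, so the minimum integer is 13.
LSB = 6.66 V ÷ 2^13 = 6.66/8192 V = 0.81299 mV.
Half an LSB is 406 µV.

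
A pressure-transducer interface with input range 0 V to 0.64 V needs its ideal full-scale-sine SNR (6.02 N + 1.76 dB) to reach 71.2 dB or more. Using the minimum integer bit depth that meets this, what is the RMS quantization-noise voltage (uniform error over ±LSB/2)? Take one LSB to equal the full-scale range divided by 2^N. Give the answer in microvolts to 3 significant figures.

Full-scale range = 0.64 V.
Solving 6.02 N ≥ 71.2 − 1.76: N ≥ 11.535. Round up → N = 12.
LSB = 0.64 V / 2^12 = 156.25 µV.
σ_q = LSB/√12 = 156.25 µV/3.4641 = 45.1 µV.

45.1 µV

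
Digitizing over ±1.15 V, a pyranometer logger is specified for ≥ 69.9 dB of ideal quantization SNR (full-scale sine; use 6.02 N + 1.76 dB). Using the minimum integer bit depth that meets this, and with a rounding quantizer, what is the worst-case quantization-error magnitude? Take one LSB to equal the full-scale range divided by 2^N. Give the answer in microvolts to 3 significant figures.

281 µV

Span: 1.15 V − (-1.15 V) = 2.3 V.
6.02 N + 1.76 ≥ 69.9 gives N ≥ 11.319, so the minimum integer is 12.
Step size = 2.3/4096 V = 0.56152 mV.
Max error for round-to-nearest is LSB/2 = 281 µV.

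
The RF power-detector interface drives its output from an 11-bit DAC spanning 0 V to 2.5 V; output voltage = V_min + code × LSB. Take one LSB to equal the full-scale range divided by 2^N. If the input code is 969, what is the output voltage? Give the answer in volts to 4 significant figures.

Span = 2.5 V. LSB = 2.5 V / 2^11.
V_out = 0 + 969 × (2.5/2048) V
      = 0 V + 1.18286 V = 1.18286 V.

1.183 V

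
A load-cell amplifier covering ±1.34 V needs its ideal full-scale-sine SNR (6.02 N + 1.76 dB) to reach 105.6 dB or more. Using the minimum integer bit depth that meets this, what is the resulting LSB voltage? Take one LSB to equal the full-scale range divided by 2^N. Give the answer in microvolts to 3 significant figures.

10.2 µV

Range = 1.34 − (-1.34) = 2.68 V.
6.02 N + 1.76 ≥ 105.6 gives N ≥ 17.249, so the minimum integer is 18.
LSB = 2.68 V ÷ 2^18 = 2.68/262144 V = 10.2 µV.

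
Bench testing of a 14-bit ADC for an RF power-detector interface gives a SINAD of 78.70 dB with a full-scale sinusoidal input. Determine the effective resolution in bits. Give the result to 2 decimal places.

ENOB = (SINAD − 1.76) / 6.02 = (78.70 − 1.76) / 6.02 = 76.94 / 6.02 = 12.7807.

12.78 bits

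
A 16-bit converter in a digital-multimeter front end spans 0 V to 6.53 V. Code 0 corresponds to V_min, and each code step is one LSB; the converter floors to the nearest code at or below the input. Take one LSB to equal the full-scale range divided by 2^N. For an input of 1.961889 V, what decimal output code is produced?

19689

Full-scale range = 6.53 V. LSB = 6.53 V / 2^16 ≈ 99.64 µV.
(V_in − V_min) × 2^16/range = (1.961889 − (0)) × 65536/6.53 = 19689.794.
Floor → code = 19689.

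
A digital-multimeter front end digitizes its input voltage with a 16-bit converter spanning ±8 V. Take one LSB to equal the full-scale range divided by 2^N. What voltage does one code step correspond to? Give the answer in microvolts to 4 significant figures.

Span: 8 V − (-8 V) = 16 V.
There are 2^16 = 65536 steps.
One LSB is 16 V / 65536 = 244.1 µV.

244.1 µV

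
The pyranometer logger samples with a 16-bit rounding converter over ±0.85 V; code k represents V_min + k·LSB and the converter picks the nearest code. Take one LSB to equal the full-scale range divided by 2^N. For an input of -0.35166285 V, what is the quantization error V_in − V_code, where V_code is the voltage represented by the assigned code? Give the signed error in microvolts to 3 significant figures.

+4.94 µV

The full-scale span is 0.85 − (-0.85) = 1.7 V. LSB = 1.7 V / 2^16 ≈ 25.94 µV.
(-0.35166285 − (-0.85)) / LSB = 0.49833715 × 65536/1.7 = 19211.1903. Nearest integer: k = 19211.
V_code = -0.85 + (19211/65536) × 1.7 = -0.35166778564 V.
e = -0.35166285 − (-0.35166778564) = +4.94 µV.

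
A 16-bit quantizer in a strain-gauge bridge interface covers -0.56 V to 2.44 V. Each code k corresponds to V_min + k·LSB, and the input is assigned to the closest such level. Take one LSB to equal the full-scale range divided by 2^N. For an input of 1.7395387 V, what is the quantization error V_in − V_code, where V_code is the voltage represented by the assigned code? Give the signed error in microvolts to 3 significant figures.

+8.67 µV

Span: 2.44 V − (-0.56 V) = 3 V. LSB = 3 V / 2^16 ≈ 45.78 µV.
(V_in − V_min)/LSB = (1.7395387 − (-0.56)) × 65536/3 = 50234.1894 → nearest code k = 50234.
V_code = V_min + k × range/2^16 = -0.56 + 50234 × 3/65536 = 1.7395300293 V.
e = 1.7395387 − (1.7395300293) = +8.67 µV.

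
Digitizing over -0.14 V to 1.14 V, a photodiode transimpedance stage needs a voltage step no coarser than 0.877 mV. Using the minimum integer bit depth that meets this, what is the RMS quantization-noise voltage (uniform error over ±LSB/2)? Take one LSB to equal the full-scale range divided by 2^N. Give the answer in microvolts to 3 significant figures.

180 µV

Span: 1.14 V − (-0.14 V) = 1.28 V.
1.28 V / 0.877 mV = 1460. Since 2^10 = 1024 and 2^11 = 2048, N = 11.
Step size = 1.28/2048 V = 0.62500 mV.
V_rms = LSB/√12 = 180 µV.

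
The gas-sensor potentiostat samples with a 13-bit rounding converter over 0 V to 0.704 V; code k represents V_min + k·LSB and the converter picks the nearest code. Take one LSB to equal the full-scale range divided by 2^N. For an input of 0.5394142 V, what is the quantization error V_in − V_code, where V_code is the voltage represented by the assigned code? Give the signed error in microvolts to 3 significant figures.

−15.5 µV

Full-scale range = 0.704 V. LSB = 0.704 V / 2^13 ≈ 85.94 µV.
(V_in − V_min)/LSB = (0.5394142 − (0)) × 8192/0.704 = 6276.8198 → nearest code k = 6277.
Reconstructed level: 0 + 6277 × 0.704/8192 V = 0.5394296875 V.
e = 0.5394142 − (0.5394296875) = −15.5 µV.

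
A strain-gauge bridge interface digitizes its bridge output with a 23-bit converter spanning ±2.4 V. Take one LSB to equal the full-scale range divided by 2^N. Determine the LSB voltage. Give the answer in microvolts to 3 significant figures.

Span: 2.4 V − (-2.4 V) = 4.8 V.
Number of codes = 2^23 = 8388608.
Step size = 4.8/8388608 V = 0.572 µV.

0.572 µV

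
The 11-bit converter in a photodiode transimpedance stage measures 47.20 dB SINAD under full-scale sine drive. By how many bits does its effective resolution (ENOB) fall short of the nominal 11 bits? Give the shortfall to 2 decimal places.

Effective bits = (47.20 − 1.76)/6.02 = 7.5482.
11 − 7.5482 = 3.45 bits below nominal.

3.45 bits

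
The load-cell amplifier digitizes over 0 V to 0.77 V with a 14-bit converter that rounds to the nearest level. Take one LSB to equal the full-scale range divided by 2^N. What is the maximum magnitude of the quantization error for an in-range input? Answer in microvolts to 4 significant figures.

23.50 µV

Range is 0.77 V.
Step size = 0.77/16384 V = 46.9971 µV.
A rounding quantizer has |error| ≤ LSB/2 = 23.50 µV.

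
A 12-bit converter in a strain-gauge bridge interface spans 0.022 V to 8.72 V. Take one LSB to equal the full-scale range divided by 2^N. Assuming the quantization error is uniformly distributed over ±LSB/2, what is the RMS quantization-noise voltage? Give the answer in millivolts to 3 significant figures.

0.613 mV

The full-scale span is 8.72 − (0.022) = 8.698 V.
Step size = 8.698/4096 V = 2.1235 mV.
σ_q = LSB/√12 = 2.1235 mV/3.4641 = 0.613 mV.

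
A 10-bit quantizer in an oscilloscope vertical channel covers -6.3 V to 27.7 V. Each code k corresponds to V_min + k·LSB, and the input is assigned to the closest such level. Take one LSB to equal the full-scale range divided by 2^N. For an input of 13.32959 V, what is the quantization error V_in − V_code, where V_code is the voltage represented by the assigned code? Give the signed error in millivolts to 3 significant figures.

The full-scale span is 27.7 − (-6.3) = 34 V. LSB = 34 V / 2^10 ≈ 33.20 mV.
(13.32959 − (-6.3)) / LSB = 19.62959 × 1024/34 = 591.1971. Nearest integer: k = 591.
V_code = -6.3 + (591/1024) × 34 = 13.32304688 V.
Error = V_in − V_code = 13.32959 − (13.32304688) = +6.54 mV.

+6.54 mV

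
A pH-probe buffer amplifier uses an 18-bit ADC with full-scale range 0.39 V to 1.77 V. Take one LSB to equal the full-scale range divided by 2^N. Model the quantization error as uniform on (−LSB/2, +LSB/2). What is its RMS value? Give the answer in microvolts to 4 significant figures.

Range = 1.77 − (0.39) = 1.38 V.
Step size = 1.38/262144 V = 5.26428 µV.
RMS of a uniform error over width LSB is LSB/√12 = 1.520 µV.

1.520 µV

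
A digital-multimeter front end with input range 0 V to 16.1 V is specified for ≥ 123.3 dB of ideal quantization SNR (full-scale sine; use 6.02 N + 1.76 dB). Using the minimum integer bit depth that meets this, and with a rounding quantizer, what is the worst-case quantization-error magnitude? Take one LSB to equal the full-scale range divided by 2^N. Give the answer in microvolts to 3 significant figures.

Span = 16.1 V.
6.02 N + 1.76 ≥ 123.3 gives N ≥ 20.189, so the minimum integer is 21.
LSB = 16.1 V ÷ 2^21 = 16.1/2097152 V = 7.6771 µV.
Half an LSB is 3.84 µV.

3.84 µV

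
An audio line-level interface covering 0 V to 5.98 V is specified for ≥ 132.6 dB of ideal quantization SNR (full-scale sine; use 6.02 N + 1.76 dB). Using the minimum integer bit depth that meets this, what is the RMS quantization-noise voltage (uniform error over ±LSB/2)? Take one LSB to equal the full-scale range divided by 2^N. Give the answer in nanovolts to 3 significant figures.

412 nV

Full-scale range = 5.98 V.
Required N = ⌈(132.6 − 1.76)/6.02⌉ = ⌈21.734⌉ = 22.
Step size = 5.98/4194304 V = 1.4257 µV.
V_rms = LSB/√12 = 412 nV.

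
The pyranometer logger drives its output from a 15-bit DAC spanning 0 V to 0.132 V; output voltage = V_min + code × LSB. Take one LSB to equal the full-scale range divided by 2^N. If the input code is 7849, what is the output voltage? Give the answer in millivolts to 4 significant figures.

31.62 mV

Range is 0.132 V. LSB = 0.132 V / 2^15.
V_out = 0 + 7849 × (0.132/32768) V
      = 0 + 0.0316183 = 0.0316183 V.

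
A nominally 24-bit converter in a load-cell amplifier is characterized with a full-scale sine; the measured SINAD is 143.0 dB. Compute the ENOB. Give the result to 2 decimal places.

(143.0 − 1.76) / 6.02 = 141.24/6.02 = 23.4618 effective bits.

23.46 bits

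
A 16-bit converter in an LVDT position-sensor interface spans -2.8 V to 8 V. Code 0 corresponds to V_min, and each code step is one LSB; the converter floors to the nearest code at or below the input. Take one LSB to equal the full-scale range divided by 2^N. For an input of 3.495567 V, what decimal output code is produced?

Span: 8 V − (-2.8 V) = 10.8 V. LSB = 10.8 V / 2^16 ≈ 164.8 µV.
code = ⌊(V_in − V_min)/LSB⌋ = ⌊(V_in − V_min) × 2^16 / range⌋
     = ⌊(3.495567 − (-2.8)) × 65536 / 10.8⌋ = ⌊6.295567 × 65536/10.8⌋
     = ⌊38202.433⌋ = 38202.

38202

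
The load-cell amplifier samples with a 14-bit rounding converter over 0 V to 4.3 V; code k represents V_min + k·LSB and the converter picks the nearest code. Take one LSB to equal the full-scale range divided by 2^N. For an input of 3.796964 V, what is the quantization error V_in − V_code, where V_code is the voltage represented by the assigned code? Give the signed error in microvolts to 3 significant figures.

Span = 4.3 V. LSB = 4.3 V / 2^14 ≈ 262.5 µV.
(3.796964 − (0)) / LSB = 3.796964 × 16384/4.3 = 14467.3159. Nearest integer: k = 14467.
V_code = 0 + (14467/16384) × 4.3 = 3.7968811035 V.
V_in − V_code = 3.796964 − (3.7968811035) = +82.9 µV.

+82.9 µV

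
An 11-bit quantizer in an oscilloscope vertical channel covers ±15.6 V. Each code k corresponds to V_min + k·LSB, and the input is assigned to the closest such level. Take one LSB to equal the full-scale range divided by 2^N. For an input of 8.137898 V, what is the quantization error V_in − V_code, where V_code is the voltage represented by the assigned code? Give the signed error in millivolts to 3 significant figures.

Span: 15.6 V − (-15.6 V) = 31.2 V. LSB = 31.2 V / 2^11 ≈ 15.23 mV.
Position in LSBs: (8.137898 − (-15.6)) × 2048/31.2 = 1558.1800; rounding gives k = 1558.
V_code = V_min + k × range/2^11 = -15.6 + 1558 × 31.2/2048 = 8.135156250 V.
e = 8.137898 − (8.135156250) = +2.74 mV.

+2.74 mV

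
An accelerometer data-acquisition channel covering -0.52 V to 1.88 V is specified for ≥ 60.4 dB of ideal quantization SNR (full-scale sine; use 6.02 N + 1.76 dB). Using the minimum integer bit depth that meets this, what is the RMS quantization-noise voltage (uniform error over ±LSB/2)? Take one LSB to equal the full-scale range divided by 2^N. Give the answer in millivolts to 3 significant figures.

0.677 mV

Range = 1.88 − (-0.52) = 2.4 V.
Solving 6.02 N ≥ 60.4 − 1.76: N ≥ 9.741. Round up → N = 10.
LSB = 2.4 V / 2^10 = 2.3438 mV.
RMS noise = LSB/√12 = 0.677 mV.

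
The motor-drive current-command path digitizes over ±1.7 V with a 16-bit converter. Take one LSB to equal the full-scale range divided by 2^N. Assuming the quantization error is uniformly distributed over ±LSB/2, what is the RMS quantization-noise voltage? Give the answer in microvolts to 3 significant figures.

15.0 µV

The full-scale span is 1.7 − (-1.7) = 3.4 V.
LSB = 3.4 V ÷ 2^16 = 3.4/65536 V = 51.880 µV.
σ_q = LSB/√12 = 51.880 µV/3.4641 = 15.0 µV.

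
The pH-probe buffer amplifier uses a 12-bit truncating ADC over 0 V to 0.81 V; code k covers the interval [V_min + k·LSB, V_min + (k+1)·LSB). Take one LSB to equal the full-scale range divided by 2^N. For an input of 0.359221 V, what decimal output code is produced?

V_FS = 0.81 V. LSB = 0.81 V / 2^12 ≈ 197.8 µV.
code = ⌊(V_in − V_min)/LSB⌋ = ⌊(V_in − V_min) × 2^12 / range⌋
     = ⌊(0.359221 − (0)) × 4096 / 0.81⌋ = ⌊0.359221 × 4096/0.81⌋
     = ⌊1816.505⌋ = 1816.

1816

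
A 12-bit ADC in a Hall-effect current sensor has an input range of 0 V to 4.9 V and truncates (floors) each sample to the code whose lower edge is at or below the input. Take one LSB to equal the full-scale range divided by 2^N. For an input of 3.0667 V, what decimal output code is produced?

Full-scale range = 4.9 V. LSB = 4.9 V / 2^12 ≈ 1.196 mV.
(V_in − V_min) × 2^12/range = (3.0667 − (0)) × 4096/4.9 = 2563.511.
Floor → code = 2563.

2563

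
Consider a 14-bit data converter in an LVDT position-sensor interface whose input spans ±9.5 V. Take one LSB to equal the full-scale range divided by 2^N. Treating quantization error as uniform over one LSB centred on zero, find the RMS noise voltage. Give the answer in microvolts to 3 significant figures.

335 µV

Span: 9.5 V − (-9.5 V) = 19 V.
One LSB is 19 V / 16384 = 1.1597 mV.
For a uniform distribution on [−LSB/2, +LSB/2], V_rms = LSB/√12 = 1.1597 mV/3.4641 = 335 µV.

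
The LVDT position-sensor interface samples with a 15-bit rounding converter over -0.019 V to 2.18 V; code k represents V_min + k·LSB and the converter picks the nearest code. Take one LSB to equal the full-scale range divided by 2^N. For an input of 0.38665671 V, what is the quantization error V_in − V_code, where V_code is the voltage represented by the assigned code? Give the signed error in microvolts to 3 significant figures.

−12.1 µV

Range = 2.18 − (-0.019) = 2.199 V. LSB = 2.199 V / 2^15 ≈ 67.11 µV.
Position in LSBs: (0.38665671 − (-0.019)) × 32768/2.199 = 6044.8200; rounding gives k = 6045.
V_code = -0.019 + (6045/32768) × 2.199 = 0.38666879272 V.
e = 0.38665671 − (0.38666879272) = −12.1 µV.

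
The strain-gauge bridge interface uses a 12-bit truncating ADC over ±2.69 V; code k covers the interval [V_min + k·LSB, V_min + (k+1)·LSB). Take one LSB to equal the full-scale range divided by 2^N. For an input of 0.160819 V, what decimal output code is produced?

The full-scale span is 2.69 − (-2.69) = 5.38 V. LSB = 5.38 V / 2^12 ≈ 1.313 mV.
V_in − V_min = 0.160819 − (-2.69) = 2.850819 V.
Divide by LSB: 2.850819 × 4096/5.38 = 2170.4377.
Truncating gives code 2170.

2170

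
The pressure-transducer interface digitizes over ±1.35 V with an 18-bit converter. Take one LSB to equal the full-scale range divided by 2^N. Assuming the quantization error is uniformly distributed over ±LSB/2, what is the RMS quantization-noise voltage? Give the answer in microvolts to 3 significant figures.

Range = 1.35 − (-1.35) = 2.7 V.
LSB = 2.7 V / 2^18 = 10.300 µV.
RMS of a uniform error over width LSB is LSB/√12 = 2.97 µV.

2.97 µV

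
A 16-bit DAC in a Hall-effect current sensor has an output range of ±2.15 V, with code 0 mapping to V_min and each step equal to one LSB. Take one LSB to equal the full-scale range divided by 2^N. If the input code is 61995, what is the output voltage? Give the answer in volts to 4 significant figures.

Span: 2.15 V − (-2.15 V) = 4.3 V. LSB = 4.3 V / 2^16.
V_out = V_min + code × LSB = -2.15 V + 61995 × 4.3 V / 65536
      = -2.15 + 4.06767 = 1.91767 V.

1.918 V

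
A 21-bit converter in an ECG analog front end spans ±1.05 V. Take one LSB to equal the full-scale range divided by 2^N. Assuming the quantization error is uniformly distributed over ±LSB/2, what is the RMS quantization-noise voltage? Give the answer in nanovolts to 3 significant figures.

289 nV

Span: 1.05 V − (-1.05 V) = 2.1 V.
LSB = 2.1 V ÷ 2^21 = 2.1/2097152 V = 1.0014 µV.
σ_q = LSB/√12 = 1.0014 µV/3.4641 = 289 nV.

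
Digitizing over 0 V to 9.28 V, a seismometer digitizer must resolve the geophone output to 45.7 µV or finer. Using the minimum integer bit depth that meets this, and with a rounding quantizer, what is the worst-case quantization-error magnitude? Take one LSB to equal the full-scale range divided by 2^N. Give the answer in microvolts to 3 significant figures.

Span = 9.28 V.
Need 2^N ≥ 9.28 V / 45.7 µV = 203100 → N_min = 18.
LSB = 9.28 V ÷ 2^18 = 9.28/262144 V = 35.400 µV.
|e|_max = LSB/2 = 17.7 µV.

17.7 µV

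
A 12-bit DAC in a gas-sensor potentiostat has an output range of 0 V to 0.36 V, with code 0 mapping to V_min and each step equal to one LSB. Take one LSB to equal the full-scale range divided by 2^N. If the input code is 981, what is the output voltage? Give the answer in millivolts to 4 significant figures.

V_FS = 0.36 V. LSB = 0.36 V / 2^12.
Output = V_min + (981/4096) × range = 0 + 0.239502 × 0.36 V
      = 0 V + 0.0862207 V = 0.0862207 V.

86.22 mV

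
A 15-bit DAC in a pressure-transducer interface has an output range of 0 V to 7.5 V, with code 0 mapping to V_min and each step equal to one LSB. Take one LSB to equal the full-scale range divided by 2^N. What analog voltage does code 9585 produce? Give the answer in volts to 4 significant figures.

2.194 V

Range is 7.5 V. LSB = 7.5 V / 2^15.
V_out = 0 + 9585 × (7.5/32768) V
      = 0 V + 2.19383 V = 2.19383 V.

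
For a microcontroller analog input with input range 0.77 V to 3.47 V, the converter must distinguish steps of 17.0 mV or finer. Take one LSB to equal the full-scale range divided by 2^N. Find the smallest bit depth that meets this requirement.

8 bits

The full-scale span is 3.47 − (0.77) = 2.7 V.
Levels needed ≥ 2.7/17.0 mV = 158.8. 2^8 = 256 suffices, so N_min = 8.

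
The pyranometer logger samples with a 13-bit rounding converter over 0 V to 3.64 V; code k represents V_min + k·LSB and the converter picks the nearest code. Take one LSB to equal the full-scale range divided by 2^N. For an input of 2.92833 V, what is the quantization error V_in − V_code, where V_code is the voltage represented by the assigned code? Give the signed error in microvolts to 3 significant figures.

Span = 3.64 V. LSB = 3.64 V / 2^13 ≈ 444.3 µV.
(V_in − V_min)/LSB = (2.92833 − (0)) × 8192/3.64 = 6590.3515 → nearest code k = 6590.
V_code = V_min + k × range/2^13 = 0 + 6590 × 3.64/8192 = 2.928173828 V.
Error = V_in − V_code = 2.92833 − (2.928173828) = +156 µV.

+156 µV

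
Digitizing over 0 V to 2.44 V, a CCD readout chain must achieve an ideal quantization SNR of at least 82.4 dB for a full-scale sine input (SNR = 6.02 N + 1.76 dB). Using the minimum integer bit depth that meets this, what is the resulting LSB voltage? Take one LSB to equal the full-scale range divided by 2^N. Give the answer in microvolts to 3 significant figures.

V_FS = 2.44 V.
Required N = ⌈(82.4 − 1.76)/6.02⌉ = ⌈13.395⌉ = 14.
LSB = 2.44 V ÷ 2^14 = 2.44/16384 V = 149 µV.

149 µV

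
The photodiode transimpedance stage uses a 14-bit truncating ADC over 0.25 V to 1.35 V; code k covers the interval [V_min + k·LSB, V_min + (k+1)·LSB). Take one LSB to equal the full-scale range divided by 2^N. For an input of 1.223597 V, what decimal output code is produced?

14501

Range = 1.35 − (0.25) = 1.1 V. LSB = 1.1 V / 2^14 ≈ 67.14 µV.
V_in − V_min = 1.223597 − (0.25) = 0.973597 V.
Divide by LSB: 0.973597 × 16384/1.1 = 14501.2848.
Truncating gives code 14501.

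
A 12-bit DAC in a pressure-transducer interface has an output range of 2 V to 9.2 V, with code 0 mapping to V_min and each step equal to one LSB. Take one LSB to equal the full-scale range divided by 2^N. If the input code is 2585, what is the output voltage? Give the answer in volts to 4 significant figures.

Full-scale range = 9.2 V − (2 V) = 7.2 V. LSB = 7.2 V / 2^12.
V_out = V_min + code × LSB = 2 V + 2585 × 7.2 V / 4096
      = 2 V + 4.54395 V = 6.54395 V.

6.544 V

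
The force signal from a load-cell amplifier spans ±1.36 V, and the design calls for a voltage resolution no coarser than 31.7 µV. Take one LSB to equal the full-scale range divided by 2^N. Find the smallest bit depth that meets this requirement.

Span: 1.36 V − (-1.36 V) = 2.72 V.
Levels needed ≥ 2.72/31.7 µV = 85800. 2^17 = 131072 suffices, so N_min = 17.

17 bits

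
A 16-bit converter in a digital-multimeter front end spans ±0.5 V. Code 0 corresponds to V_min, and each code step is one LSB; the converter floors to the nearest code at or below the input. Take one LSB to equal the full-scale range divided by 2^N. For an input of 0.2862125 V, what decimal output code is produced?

Full-scale range = 0.5 V − (-0.5 V) = 1 V. LSB = 1 V / 2^16 ≈ 15.26 µV.
code = ⌊(V_in − V_min)/LSB⌋ = ⌊(V_in − V_min) × 2^16 / range⌋
     = ⌊(0.2862125 − (-0.5)) × 65536 / 1⌋ = ⌊0.7862125 × 65536/1⌋
     = ⌊51525.222⌋ = 51525.

51525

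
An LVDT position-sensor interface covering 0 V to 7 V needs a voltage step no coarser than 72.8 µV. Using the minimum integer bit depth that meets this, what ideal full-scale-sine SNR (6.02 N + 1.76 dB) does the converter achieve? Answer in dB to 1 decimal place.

Full-scale range = 7 V.
Need 2^N ≥ 7 V / 72.8 µV = 96150 → N_min = 17.
Ideal SNR at N = 17: 6.02·17 + 1.76 = 104.1 dB.

104.1 dB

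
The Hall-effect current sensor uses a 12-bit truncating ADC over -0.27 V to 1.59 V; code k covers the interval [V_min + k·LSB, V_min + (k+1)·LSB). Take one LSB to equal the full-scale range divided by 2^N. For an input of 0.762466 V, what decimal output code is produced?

Full-scale range = 1.59 V − (-0.27 V) = 1.86 V. LSB = 1.86 V / 2^12 ≈ 454.1 µV.
code = ⌊(V_in − V_min)/LSB⌋ = ⌊(V_in − V_min) × 2^12 / range⌋
     = ⌊(0.762466 − (-0.27)) × 4096 / 1.86⌋ = ⌊1.032466 × 4096/1.86⌋
     = ⌊2273.646⌋ = 2273.

2273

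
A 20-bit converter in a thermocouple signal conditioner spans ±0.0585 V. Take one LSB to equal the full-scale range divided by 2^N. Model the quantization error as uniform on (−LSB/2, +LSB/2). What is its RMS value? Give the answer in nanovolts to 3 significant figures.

The full-scale span is 0.0585 − (-0.0585) = 0.117 V.
LSB = 0.117 V / 2^20 = 111.58 nV.
RMS of a uniform error over width LSB is LSB/√12 = 32.2 nV.

32.2 nV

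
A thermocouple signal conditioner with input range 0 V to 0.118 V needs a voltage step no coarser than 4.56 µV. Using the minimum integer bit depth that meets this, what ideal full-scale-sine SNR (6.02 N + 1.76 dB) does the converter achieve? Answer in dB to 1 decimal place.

92.1 dB

Range is 0.118 V.
Need 2^N ≥ 0.118 V / 4.56 µV = 25880 → N_min = 15.
Ideal SNR at N = 15: 6.02·15 + 1.76 = 92.1 dB.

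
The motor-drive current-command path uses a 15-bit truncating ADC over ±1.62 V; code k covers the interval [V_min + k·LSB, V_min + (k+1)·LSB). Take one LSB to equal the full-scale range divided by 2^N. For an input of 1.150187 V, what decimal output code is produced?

The full-scale span is 1.62 − (-1.62) = 3.24 V. LSB = 3.24 V / 2^15 ≈ 98.88 µV.
V_in − V_min = 1.150187 − (-1.62) = 2.770187 V.
Divide by LSB: 2.770187 × 32768/3.24 = 28016.5085.
Truncating gives code 28016.

28016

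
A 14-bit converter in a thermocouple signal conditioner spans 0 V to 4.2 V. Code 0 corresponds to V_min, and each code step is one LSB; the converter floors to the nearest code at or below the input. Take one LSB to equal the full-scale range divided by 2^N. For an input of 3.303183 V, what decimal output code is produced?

12885

Range is 4.2 V. LSB = 4.2 V / 2^14 ≈ 256.3 µV.
V_in − V_min = 3.303183 − (0) = 3.303183 V.
Divide by LSB: 3.303183 × 16384/4.2 = 12885.5596.
Truncating gives code 12885.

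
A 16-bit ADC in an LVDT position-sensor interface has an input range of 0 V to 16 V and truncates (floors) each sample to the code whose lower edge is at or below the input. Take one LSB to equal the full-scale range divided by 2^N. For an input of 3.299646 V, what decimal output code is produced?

Span = 16 V. LSB = 16 V / 2^16 ≈ 244.1 µV.
(V_in − V_min) × 2^16/range = (3.299646 − (0)) × 65536/16 = 13515.350.
Floor → code = 13515.

13515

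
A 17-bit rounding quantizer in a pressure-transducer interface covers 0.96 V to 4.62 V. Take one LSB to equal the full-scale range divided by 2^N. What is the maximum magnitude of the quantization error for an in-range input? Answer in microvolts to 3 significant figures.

14.0 µV

The full-scale span is 4.62 − (0.96) = 3.66 V.
LSB = 3.66 V ÷ 2^17 = 3.66/131072 V = 27.924 µV.
|e|_max = LSB/2 = 14.0 µV.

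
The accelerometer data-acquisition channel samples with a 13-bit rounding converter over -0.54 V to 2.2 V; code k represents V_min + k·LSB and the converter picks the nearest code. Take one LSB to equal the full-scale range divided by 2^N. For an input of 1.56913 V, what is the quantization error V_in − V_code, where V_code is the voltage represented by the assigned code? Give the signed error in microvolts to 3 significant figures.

Range = 2.2 − (-0.54) = 2.74 V. LSB = 2.74 V / 2^13 ≈ 334.5 µV.
(1.56913 − (-0.54)) / LSB = 2.10913 × 8192/2.74 = 6305.8368. Nearest integer: k = 6306.
V_code = V_min + k × range/2^13 = -0.54 + 6306 × 2.74/8192 = 1.569184570 V.
V_in − V_code = 1.56913 − (1.569184570) = −54.6 µV.

−54.6 µV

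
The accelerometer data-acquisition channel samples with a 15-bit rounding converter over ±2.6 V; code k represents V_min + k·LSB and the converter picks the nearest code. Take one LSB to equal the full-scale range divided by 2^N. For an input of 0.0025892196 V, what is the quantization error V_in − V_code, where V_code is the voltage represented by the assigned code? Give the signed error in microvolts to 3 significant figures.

+50.2 µV

The full-scale span is 2.6 − (-2.6) = 5.2 V. LSB = 5.2 V / 2^15 ≈ 158.7 µV.
(0.0025892196 − (-2.6)) / LSB = 2.6025892196 × 32768/5.2 = 16400.3161. Nearest integer: k = 16400.
V_code = -2.6 + (16400/32768) × 5.2 = 0.0025390625000 V.
e = 0.0025892196 − (0.0025390625000) = +50.2 µV.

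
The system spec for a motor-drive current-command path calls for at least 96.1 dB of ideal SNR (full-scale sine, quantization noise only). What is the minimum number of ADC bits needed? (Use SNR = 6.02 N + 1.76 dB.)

N ≥ (96.1 − 1.76)/6.02 = 15.671 → N_min = 16.

16 bits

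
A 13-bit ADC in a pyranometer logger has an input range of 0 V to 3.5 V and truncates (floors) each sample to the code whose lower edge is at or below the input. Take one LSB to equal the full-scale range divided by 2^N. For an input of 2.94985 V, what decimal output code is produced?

Range is 3.5 V. LSB = 3.5 V / 2^13 ≈ 427.2 µV.
(V_in − V_min) × 2^13/range = (2.94985 − (0)) × 8192/3.5 = 6904.335.
Floor → code = 6904.

6904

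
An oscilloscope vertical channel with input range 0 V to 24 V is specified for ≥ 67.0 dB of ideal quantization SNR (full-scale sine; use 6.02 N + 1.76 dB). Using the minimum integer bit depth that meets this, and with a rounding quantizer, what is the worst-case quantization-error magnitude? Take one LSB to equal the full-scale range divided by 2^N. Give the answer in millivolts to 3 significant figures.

5.86 mV

Span = 24 V.
N ≥ (67.0 − 1.76)/6.02 = 10.837 → N_min = 11.
LSB = 24 V / 2^11 = 11.719 mV.
Half an LSB is 5.86 mV.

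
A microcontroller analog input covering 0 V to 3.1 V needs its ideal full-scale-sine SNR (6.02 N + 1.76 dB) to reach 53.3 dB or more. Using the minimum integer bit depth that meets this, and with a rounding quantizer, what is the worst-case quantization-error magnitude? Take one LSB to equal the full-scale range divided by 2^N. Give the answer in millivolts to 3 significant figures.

3.03 mV

Span = 3.1 V.
N ≥ (53.3 − 1.76)/6.02 = 8.561 → N_min = 9.
LSB = 3.1 V / 2^9 = 6.0547 mV.
Half an LSB is 3.03 mV.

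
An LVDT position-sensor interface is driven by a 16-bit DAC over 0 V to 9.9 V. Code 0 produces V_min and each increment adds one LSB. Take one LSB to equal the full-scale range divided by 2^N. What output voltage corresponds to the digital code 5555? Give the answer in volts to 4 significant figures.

Full-scale range = 9.9 V. LSB = 9.9 V / 2^16.
V_out = V_min + code × LSB = 0 V + 5555 × 9.9 V / 65536
      = 0 V + 0.839149 V = 0.839149 V.

0.8391 V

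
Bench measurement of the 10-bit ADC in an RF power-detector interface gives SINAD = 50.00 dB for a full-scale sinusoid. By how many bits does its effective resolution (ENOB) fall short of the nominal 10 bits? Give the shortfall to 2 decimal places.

Effective bits = (50.00 − 1.76)/6.02 = 8.0133.
Shortfall = 10 − 8.0133 = 1.9867 bits.

1.99 bits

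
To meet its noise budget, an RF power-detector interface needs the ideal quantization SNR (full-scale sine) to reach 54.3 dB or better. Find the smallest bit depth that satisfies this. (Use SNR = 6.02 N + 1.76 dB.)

9 bits

Required N = ⌈(54.3 − 1.76)/6.02⌉ = ⌈8.728⌉ = 9.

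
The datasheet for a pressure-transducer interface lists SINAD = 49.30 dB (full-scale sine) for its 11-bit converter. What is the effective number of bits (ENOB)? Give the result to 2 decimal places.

(49.30 − 1.76) / 6.02 = 47.54/6.02 = 7.8970 effective bits.

7.90 bits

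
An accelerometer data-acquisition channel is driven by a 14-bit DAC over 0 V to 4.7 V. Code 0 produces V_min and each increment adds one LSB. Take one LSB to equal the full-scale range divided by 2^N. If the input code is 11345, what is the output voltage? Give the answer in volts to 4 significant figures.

3.254 V

Span = 4.7 V. LSB = 4.7 V / 2^14.
V_out = V_min + code × LSB = 0 V + 11345 × 4.7 V / 16384
      = 0 V + 3.25449 V = 3.25449 V.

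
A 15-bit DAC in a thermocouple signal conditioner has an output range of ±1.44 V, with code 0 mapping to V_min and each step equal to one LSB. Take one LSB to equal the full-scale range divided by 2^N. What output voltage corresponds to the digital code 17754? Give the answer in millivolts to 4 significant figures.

120.4 mV

The full-scale span is 1.44 − (-1.44) = 2.88 V. LSB = 2.88 V / 2^15.
V_out = -1.44 + 17754 × (2.88/32768) V
      = -1.44 + 1.56041 = 0.120410 V.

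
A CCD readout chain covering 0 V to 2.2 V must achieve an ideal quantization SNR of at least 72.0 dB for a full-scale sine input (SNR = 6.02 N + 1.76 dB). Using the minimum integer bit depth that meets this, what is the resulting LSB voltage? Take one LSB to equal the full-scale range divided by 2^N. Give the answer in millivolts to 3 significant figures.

0.537 mV

Full-scale range = 2.2 V.
N ≥ (72.0 − 1.76)/6.02 = 11.668 → N_min = 12.
One LSB is 2.2 V / 4096 = 0.537 mV.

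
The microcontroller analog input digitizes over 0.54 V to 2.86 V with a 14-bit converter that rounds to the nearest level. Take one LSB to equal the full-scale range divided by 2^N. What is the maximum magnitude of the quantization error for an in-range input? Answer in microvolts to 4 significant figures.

Range = 2.86 − (0.54) = 2.32 V.
LSB = 2.32 V ÷ 2^14 = 2.32/16384 V = 141.602 µV.
|e|_max = LSB/2 = 70.80 µV.

70.80 µV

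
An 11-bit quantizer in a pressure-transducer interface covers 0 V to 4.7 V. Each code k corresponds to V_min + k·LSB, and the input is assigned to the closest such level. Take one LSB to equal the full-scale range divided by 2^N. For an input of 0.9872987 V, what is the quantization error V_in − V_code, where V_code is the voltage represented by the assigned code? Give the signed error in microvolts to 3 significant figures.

Span = 4.7 V. LSB = 4.7 V / 2^11 ≈ 2.295 mV.
(V_in − V_min)/LSB = (0.9872987 − (0)) × 2048/4.7 = 430.2102 → nearest code k = 430.
Reconstructed level: 0 + 430 × 4.7/2048 V = 0.9868164063 V.
e = 0.9872987 − (0.9868164063) = +482 µV.

+482 µV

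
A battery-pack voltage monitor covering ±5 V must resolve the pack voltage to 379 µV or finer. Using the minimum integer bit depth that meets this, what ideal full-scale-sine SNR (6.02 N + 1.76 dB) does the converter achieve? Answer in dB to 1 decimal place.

Range = 5 − (-5) = 10 V.
10 V / 379 µV = 26390. Since 2^14 = 16384 and 2^15 = 32768, N = 15.
6.02(15) + 1.76 = 92.06 dB.

92.1 dB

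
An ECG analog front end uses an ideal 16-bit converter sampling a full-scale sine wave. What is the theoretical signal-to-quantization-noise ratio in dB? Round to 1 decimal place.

SNR = 6.02·16 + 1.76 = 98.08 dB.

98.1 dB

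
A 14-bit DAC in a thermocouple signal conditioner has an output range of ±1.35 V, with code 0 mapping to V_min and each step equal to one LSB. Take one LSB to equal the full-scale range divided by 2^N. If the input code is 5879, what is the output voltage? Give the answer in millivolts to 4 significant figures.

-381.2 mV

Span: 1.35 V − (-1.35 V) = 2.7 V. LSB = 2.7 V / 2^14.
V_out = V_min + code × LSB = -1.35 V + 5879 × 2.7 V / 16384
      = -1.35 + 0.968829 = -0.381171 V.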